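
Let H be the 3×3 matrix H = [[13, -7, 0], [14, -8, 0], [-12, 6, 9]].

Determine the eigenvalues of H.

-1, 6, 9

Set up det(λI - H) = 0.
Cofactor expansion gives p(λ) = λ^3 - 14λ^2 + 39λ + 54.
Since p(-1) = 0, λ = -1 is a root.
Factor out (λ + 1): p(λ) = (λ + 1)·(λ^2 - 15λ + 54).
The quadratic factors as (λ - 6)·(λ - 9).
Eigenvalues: -1, 6, 9.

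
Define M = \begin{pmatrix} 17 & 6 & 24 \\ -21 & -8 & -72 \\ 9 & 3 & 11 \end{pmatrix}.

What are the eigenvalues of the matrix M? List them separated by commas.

The characteristic polynomial is p(lambda) = det(lambda·I - M).
Cofactor expansion gives p(lambda) = lambda^3 - 20·lambda^2 + 89·lambda + 110.
Try lambda = 10: p(10) = 0, so 10 is a root.
Factor out (lambda - 10): p(lambda) = (lambda - 10)·(lambda^2 - 10·lambda - 11).
The quadratic factors as (lambda + 1)·(lambda - 11).
Eigenvalues: -1, 10, 11.

-1, 10, 11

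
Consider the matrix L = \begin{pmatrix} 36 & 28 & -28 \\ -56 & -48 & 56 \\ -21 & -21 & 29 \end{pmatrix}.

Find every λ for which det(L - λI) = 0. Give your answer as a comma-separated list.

1, 8, 8

Set up det(rI - L) = 0.
Expanding along the first row, p(r) = r^3 - 17r^2 + 80r - 64.
Since p(1) = 0, r = 1 is a root.
Factor out (r - 1): p(r) = (r - 1)·(r^2 - 16r + 64).
The quadratic factor is (r - 8)^2.
Eigenvalues: 1, 8, 8.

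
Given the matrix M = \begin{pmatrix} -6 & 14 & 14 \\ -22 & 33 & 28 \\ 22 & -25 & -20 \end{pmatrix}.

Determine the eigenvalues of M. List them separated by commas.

-6, 5, 8

Compute the characteristic polynomial p(r) = det(rI - M).
Cofactor expansion gives p(r) = r^3 - 7r^2 - 38r + 240.
Since p(5) = 0, r = 5 is a root.
Factor out (r - 5): p(r) = (r - 5)·(r^2 - 2r - 48).
The quadratic factors as (r + 6)·(r - 8).
Eigenvalues: -6, 5, 8.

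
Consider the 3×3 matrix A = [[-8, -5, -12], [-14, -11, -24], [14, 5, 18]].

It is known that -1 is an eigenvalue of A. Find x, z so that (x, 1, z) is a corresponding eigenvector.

We need (A + 1I)v = 0.
A + 1I = [[-7, -5, -12], [-14, -10, -24], [14, 5, 19]].
Row 1: (-7)·x + (-5)·1 + (-12)·z = 0
Row 2: (-14)·x + (-10)·1 + (-24)·z = 0
Row 3: (14)·x + (5)·1 + (19)·z = 0
Solving gives x = 1, z = -1.
Check: A·(1, 1, -1) = (-1, -1, 1) = -1·(1, 1, -1).

1, -1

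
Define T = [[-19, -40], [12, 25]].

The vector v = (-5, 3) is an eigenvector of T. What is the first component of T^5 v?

-15625

First find the eigenvalue: Tv = (-25, 15) = 5·(-5, 3), so λ = 5.
Then T^5 v = λ^5·v = 5^5·(-5, 3) = 3125·(-5, 3) = (-15625, 9375).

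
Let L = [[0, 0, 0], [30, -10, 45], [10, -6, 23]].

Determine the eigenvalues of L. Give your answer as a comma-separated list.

0, 5, 8

Set up det(rI - L) = 0.
Expanding along the first row, p(r) = r^3 - 13r^2 + 40r.
Try r = 0: p(0) = 0, so 0 is a root.
Dividing by r leaves r^2 - 13r + 40.
The quadratic factors as (r - 5)·(r - 8).
Eigenvalues: 0, 5, 8.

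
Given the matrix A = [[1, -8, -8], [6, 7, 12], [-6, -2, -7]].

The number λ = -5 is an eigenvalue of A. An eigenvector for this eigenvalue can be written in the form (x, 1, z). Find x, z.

0, -1

We need (A + 5I)v = 0.
A + 5I = [[6, -8, -8], [6, 12, 12], [-6, -2, -2]].
Row 1: (6)·x + (-8)·1 + (-8)·z = 0
Row 2: (6)·x + (12)·1 + (12)·z = 0
Row 3: (-6)·x + (-2)·1 + (-2)·z = 0
Solving gives x = 0, z = -1.
Check: A·(0, 1, -1) = (0, -5, 5) = -5·(0, 1, -1).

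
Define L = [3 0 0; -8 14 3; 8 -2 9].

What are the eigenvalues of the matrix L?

3, 11, 12

The characteristic polynomial is p(lambda) = det(lambda·I - L).
Cofactor expansion gives p(lambda) = lambda^3 - 26·lambda^2 + 201·lambda - 396.
Rational-root test: lambda = 11 gives p(11) = 0.
Factor out (lambda - 11): p(lambda) = (lambda - 11)·(lambda^2 - 15·lambda + 36).
The quadratic factors as (lambda - 3)·(lambda - 12).
Eigenvalues: 3, 11, 12.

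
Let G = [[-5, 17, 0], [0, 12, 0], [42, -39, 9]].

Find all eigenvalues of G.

Set up det(rI - G) = 0.
Expanding the 3×3 determinant: p(r) = r^3 - 16r^2 + 3r + 540.
Since p(12) = 0, r = 12 is a root.
Factor out (r - 12): p(r) = (r - 12)·(r^2 - 4r - 45).
The quadratic factors as (r + 5)·(r - 9).
Eigenvalues: -5, 9, 12.

-5, 9, 12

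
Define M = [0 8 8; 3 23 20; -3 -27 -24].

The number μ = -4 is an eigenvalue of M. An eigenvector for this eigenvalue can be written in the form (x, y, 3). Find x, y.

-2, -2

We need (M + 4I)v = 0.
M + 4I = [[4, 8, 8], [3, 27, 20], [-3, -27, -20]].
Row 1: (4)·x + (8)·y + (8)·3 = 0
Row 2: (3)·x + (27)·y + (20)·3 = 0
Row 3: (-3)·x + (-27)·y + (-20)·3 = 0
Solving gives x = -2, y = -2.
Check: M·(-2, -2, 3) = (8, 8, -12) = -4·(-2, -2, 3).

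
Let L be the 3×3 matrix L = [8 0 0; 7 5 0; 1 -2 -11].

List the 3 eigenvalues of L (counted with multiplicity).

-11, 5, 8

L is lower triangular, so its eigenvalues are the diagonal entries.
Diagonal: 8, 5, -11.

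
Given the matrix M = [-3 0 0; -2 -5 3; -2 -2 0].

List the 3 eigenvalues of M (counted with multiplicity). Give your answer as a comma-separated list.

-3, -3, -2

The characteristic polynomial is p(lambda) = det(lambda·I - M).
Expanding along the first row, p(lambda) = lambda^3 + 8·lambda^2 + 21·lambda + 18.
Try lambda = -2: p(-2) = 0, so -2 is a root.
Factor out (lambda + 2): p(lambda) = (lambda + 2)·(lambda^2 + 6·lambda + 9).
The quadratic factor is (lambda + 3)^2.
Eigenvalues: -3, -3, -2.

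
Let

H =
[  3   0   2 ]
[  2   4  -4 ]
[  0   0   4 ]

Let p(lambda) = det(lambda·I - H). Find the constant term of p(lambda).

p(lambda) = lambda^3 - 11·lambda^2 + 40·lambda - 48.
The constant term is -48.

-48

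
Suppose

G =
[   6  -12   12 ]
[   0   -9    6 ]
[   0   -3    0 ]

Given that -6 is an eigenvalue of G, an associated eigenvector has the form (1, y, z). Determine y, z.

We need (G + 6I)v = 0.
G + 6I = [[12, -12, 12], [0, -3, 6], [0, -3, 6]].
Row 1: (12)·1 + (-12)·y + (12)·z = 0
Row 2: (0)·1 + (-3)·y + (6)·z = 0
Row 3: (0)·1 + (-3)·y + (6)·z = 0
Solving gives y = 2, z = 1.
Check: G·(1, 2, 1) = (-6, -12, -6) = -6·(1, 2, 1).

2, 1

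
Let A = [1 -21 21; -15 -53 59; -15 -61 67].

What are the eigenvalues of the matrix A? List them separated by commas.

1, 6, 8

The characteristic polynomial is p(r) = det(rI - A).
Expanding the 3×3 determinant: p(r) = r^3 - 15r^2 + 62r - 48.
Try r = 8: p(8) = 0, so 8 is a root.
Factor out (r - 8): p(r) = (r - 8)·(r^2 - 7r + 6).
The quadratic factors as (r - 1)·(r - 6).
Eigenvalues: 1, 6, 8.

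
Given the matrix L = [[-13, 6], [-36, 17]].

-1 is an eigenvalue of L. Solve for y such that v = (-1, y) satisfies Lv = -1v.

We need (L + 1I)v = 0.
L + 1I = [[-12, 6], [-36, 18]].
Row 1: (-12)·-1 + (6)·y = 0
Row 2: (-36)·-1 + (18)·y = 0
Solving gives y = -2.
Check: L·(-1, -2) = (1, 2) = -1·(-1, -2).

-2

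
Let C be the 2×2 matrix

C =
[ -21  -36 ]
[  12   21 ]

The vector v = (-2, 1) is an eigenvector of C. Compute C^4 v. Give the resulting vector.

First find the eigenvalue: Cv = (6, -3) = -3·(-2, 1), so λ = -3.
Then C^4 v = λ^4·v = (-3)^4·(-2, 1) = 81·(-2, 1) = (-162, 81).

(-162, 81)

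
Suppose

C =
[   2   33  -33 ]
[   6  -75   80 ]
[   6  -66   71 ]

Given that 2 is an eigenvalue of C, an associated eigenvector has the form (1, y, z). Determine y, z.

We need (C - 2I)v = 0.
C - 2I = [[0, 33, -33], [6, -77, 80], [6, -66, 69]].
Row 1: (0)·1 + (33)·y + (-33)·z = 0
Row 2: (6)·1 + (-77)·y + (80)·z = 0
Row 3: (6)·1 + (-66)·y + (69)·z = 0
Solving gives y = -2, z = -2.
Check: C·(1, -2, -2) = (2, -4, -4) = 2·(1, -2, -2).

-2, -2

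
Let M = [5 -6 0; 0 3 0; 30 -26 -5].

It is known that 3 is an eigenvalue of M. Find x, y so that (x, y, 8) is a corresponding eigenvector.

We need (M - 3I)v = 0.
M - 3I = [[2, -6, 0], [0, 0, 0], [30, -26, -8]].
Row 1: (2)·x + (-6)·y + (0)·8 = 0
Row 2: (0)·x + (0)·y + (0)·8 = 0
Row 3: (30)·x + (-26)·y + (-8)·8 = 0
Solving gives x = 3, y = 1.
Check: M·(3, 1, 8) = (9, 3, 24) = 3·(3, 1, 8).

3, 1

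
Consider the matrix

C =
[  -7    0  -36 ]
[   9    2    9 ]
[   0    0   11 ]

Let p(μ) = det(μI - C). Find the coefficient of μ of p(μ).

-69

p(μ) = μ^3 - 6μ^2 - 69μ + 154.
The coefficient of μ is -69.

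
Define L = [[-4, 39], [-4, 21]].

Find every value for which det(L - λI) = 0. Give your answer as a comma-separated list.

det(L - rI) = (-4 - r)(21 - r) - (39)·(-4) = r^2 - 17r + 72.
This factors as (r - 8)·(r - 9) = 0.
Eigenvalues: 8, 9.

8, 9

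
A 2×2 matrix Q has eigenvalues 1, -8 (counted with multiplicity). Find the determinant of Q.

-8

det(Q) is the product of the eigenvalues: (1) · (-8) = -8.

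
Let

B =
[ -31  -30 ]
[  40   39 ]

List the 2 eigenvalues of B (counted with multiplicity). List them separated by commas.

det(B - sI) = (-31 - s)(39 - s) - (-30)·(40) = s^2 - 8s - 9.
This factors as (s + 1)·(s - 9) = 0.
Eigenvalues: -1, 9.

-1, 9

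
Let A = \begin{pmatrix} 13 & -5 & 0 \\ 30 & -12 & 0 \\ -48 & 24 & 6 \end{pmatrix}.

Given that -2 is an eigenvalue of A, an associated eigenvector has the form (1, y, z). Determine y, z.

We need (A + 2I)v = 0.
A + 2I = [[15, -5, 0], [30, -10, 0], [-48, 24, 8]].
Row 1: (15)·1 + (-5)·y + (0)·z = 0
Row 2: (30)·1 + (-10)·y + (0)·z = 0
Row 3: (-48)·1 + (24)·y + (8)·z = 0
Solving gives y = 3, z = -3.
Check: A·(1, 3, -3) = (-2, -6, 6) = -2·(1, 3, -3).

3, -3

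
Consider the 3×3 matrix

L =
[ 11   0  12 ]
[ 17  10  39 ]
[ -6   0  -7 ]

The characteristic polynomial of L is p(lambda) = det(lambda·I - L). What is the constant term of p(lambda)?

p(lambda) = lambda^3 - 14·lambda^2 + 35·lambda + 50.
The constant term is 50.

50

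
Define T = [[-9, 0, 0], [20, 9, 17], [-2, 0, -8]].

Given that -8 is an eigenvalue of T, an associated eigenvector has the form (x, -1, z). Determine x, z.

We need (T + 8I)v = 0.
T + 8I = [[-1, 0, 0], [20, 17, 17], [-2, 0, 0]].
Row 1: (-1)·x + (0)·-1 + (0)·z = 0
Row 2: (20)·x + (17)·-1 + (17)·z = 0
Row 3: (-2)·x + (0)·-1 + (0)·z = 0
Solving gives x = 0, z = 1.
Check: T·(0, -1, 1) = (0, 8, -8) = -8·(0, -1, 1).

0, 1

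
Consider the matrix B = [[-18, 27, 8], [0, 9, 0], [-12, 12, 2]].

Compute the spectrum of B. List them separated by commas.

-10, -6, 9

Set up det(λI - B) = 0.
Expanding along the first row, p(λ) = λ^3 + 7λ^2 - 84λ - 540.
Since p(-10) = 0, λ = -10 is a root.
Dividing by (λ + 10) leaves λ^2 - 3λ - 54.
The quadratic factors as (λ + 6)·(λ - 9).
Eigenvalues: -10, -6, 9.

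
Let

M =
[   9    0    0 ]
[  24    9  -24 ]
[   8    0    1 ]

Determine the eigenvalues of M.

Set up det(λI - M) = 0.
Expanding along the first row, p(λ) = λ^3 - 19λ^2 + 99λ - 81.
Try λ = 1: p(1) = 0, so 1 is a root.
Factor out (λ - 1): p(λ) = (λ - 1)·(λ^2 - 18λ + 81).
The quadratic factor is (λ - 9)^2.
Eigenvalues: 1, 9, 9.

1, 9, 9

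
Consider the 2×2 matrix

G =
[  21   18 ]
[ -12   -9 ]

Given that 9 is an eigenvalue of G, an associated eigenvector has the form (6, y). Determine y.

-4

We need (G - 9I)v = 0.
G - 9I = [[12, 18], [-12, -18]].
Row 1: (12)·6 + (18)·y = 0
Row 2: (-12)·6 + (-18)·y = 0
Solving gives y = -4.
Check: G·(6, -4) = (54, -36) = 9·(6, -4).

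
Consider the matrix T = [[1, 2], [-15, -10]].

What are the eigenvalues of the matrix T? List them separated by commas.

-5, -4

det(T - tI) = (1 - t)(-10 - t) - (2)·(-15) = t^2 + 9t + 20.
This factors as (t + 5)·(t + 4) = 0.
Eigenvalues: -5, -4.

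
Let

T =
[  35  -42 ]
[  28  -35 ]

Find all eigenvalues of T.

det(T - lambda·I) = (35 - lambda)(-35 - lambda) - (-42)·(28) = lambda^2 - 49.
This factors as (lambda + 7)·(lambda - 7) = 0.
Eigenvalues: -7, 7.

-7, 7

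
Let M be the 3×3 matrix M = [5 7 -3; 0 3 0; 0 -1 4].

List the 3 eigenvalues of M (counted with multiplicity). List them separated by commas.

3, 4, 5

Compute the characteristic polynomial p(t) = det(tI - M).
Expanding along the first row, p(t) = t^3 - 12t^2 + 47t - 60.
Try t = 5: p(5) = 0, so 5 is a root.
Factor out (t - 5): p(t) = (t - 5)·(t^2 - 7t + 12).
The quadratic factors as (t - 3)·(t - 4).
Eigenvalues: 3, 4, 5.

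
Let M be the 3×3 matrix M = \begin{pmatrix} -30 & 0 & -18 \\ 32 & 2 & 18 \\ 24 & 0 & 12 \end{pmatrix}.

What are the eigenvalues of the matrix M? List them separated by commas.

-12, -6, 2

Compute the characteristic polynomial p(s) = det(sI - M).
Expanding the 3×3 determinant: p(s) = s^3 + 16s^2 + 36s - 144.
Rational-root test: s = -6 gives p(-6) = 0.
Factor out (s + 6): p(s) = (s + 6)·(s^2 + 10s - 24).
The quadratic factors as (s + 12)·(s - 2).
Eigenvalues: -12, -6, 2.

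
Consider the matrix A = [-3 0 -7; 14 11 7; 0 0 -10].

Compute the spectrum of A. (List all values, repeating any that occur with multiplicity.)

The characteristic polynomial is p(λ) = det(λI - A).
Cofactor expansion gives p(λ) = λ^3 + 2λ^2 - 113λ - 330.
Rational-root test: λ = -3 gives p(-3) = 0.
Dividing by (λ + 3) leaves λ^2 - λ - 110.
The quadratic factors as (λ + 10)·(λ - 11).
Eigenvalues: -10, -3, 11.

-10, -3, 11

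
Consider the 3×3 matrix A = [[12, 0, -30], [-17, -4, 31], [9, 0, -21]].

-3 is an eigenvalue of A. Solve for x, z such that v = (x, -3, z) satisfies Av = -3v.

2, 1

We need (A + 3I)v = 0.
A + 3I = [[15, 0, -30], [-17, -1, 31], [9, 0, -18]].
Row 1: (15)·x + (0)·-3 + (-30)·z = 0
Row 2: (-17)·x + (-1)·-3 + (31)·z = 0
Row 3: (9)·x + (0)·-3 + (-18)·z = 0
Solving gives x = 2, z = 1.
Check: A·(2, -3, 1) = (-6, 9, -3) = -3·(2, -3, 1).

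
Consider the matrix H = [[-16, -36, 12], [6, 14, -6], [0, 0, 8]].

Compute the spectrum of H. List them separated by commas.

-4, 2, 8

The characteristic polynomial is p(λ) = det(λI - H).
Expanding the 3×3 determinant: p(λ) = λ^3 - 6λ^2 - 24λ + 64.
Rational-root test: λ = -4 gives p(-4) = 0.
Factor out (λ + 4): p(λ) = (λ + 4)·(λ^2 - 10λ + 16).
The quadratic factors as (λ - 2)·(λ - 8).
Eigenvalues: -4, 2, 8.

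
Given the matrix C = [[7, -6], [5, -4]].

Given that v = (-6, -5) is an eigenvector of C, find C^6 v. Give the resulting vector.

First find the eigenvalue: Cv = (-12, -10) = 2·(-6, -5), so λ = 2.
Then C^6 v = λ^6·v = 2^6·(-6, -5) = 64·(-6, -5) = (-384, -320).

(-384, -320)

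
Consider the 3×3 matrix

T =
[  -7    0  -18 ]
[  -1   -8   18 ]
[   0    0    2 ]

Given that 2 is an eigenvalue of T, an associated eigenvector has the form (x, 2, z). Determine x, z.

-2, 1

We need (T - 2I)v = 0.
T - 2I = [[-9, 0, -18], [-1, -10, 18], [0, 0, 0]].
Row 1: (-9)·x + (0)·2 + (-18)·z = 0
Row 2: (-1)·x + (-10)·2 + (18)·z = 0
Row 3: (0)·x + (0)·2 + (0)·z = 0
Solving gives x = -2, z = 1.
Check: T·(-2, 2, 1) = (-4, 4, 2) = 2·(-2, 2, 1).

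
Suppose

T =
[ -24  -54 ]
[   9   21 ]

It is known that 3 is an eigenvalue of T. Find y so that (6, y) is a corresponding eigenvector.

-3

We need (T - 3I)v = 0.
T - 3I = [[-27, -54], [9, 18]].
Row 1: (-27)·6 + (-54)·y = 0
Row 2: (9)·6 + (18)·y = 0
Solving gives y = -3.
Check: T·(6, -3) = (18, -9) = 3·(6, -3).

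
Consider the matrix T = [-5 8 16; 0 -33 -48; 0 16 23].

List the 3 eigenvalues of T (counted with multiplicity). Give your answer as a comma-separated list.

-9, -5, -1

Compute the characteristic polynomial p(s) = det(sI - T).
Cofactor expansion gives p(s) = s^3 + 15s^2 + 59s + 45.
Since p(-1) = 0, s = -1 is a root.
Factor out (s + 1): p(s) = (s + 1)·(s^2 + 14s + 45).
The quadratic factors as (s + 9)·(s + 5).
Eigenvalues: -9, -5, -1.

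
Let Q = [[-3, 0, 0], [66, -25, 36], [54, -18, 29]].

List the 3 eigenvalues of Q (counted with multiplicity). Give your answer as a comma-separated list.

-7, -3, 11

The characteristic polynomial is p(r) = det(rI - Q).
Expanding the 3×3 determinant: p(r) = r^3 - r^2 - 89r - 231.
Try r = -3: p(-3) = 0, so -3 is a root.
Dividing by (r + 3) leaves r^2 - 4r - 77.
The quadratic factors as (r + 7)·(r - 11).
Eigenvalues: -7, -3, 11.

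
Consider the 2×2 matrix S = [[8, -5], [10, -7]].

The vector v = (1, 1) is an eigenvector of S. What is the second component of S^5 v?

243

First find the eigenvalue: Sv = (3, 3) = 3·(1, 1), so λ = 3.
Then S^5 v = λ^5·v = 3^5·(1, 1) = 243·(1, 1) = (243, 243).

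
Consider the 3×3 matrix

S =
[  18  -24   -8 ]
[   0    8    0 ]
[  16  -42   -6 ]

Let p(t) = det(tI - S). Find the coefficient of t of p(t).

116

p(t) = t^3 - 20t^2 + 116t - 160.
The coefficient of t is 116.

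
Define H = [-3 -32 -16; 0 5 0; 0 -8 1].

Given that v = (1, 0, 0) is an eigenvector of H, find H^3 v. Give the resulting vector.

First find the eigenvalue: Hv = (-3, 0, 0) = -3·(1, 0, 0), so λ = -3.
Then H^3 v = λ^3·v = (-3)^3·(1, 0, 0) = -27·(1, 0, 0) = (-27, 0, 0).

(-27, 0, 0)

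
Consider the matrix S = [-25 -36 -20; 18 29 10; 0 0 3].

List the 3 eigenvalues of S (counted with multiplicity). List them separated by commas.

-7, 3, 11

The characteristic polynomial is p(r) = det(rI - S).
Expanding along the first row, p(r) = r^3 - 7r^2 - 65r + 231.
Since p(-7) = 0, r = -7 is a root.
Dividing by (r + 7) leaves r^2 - 14r + 33.
The quadratic factors as (r - 3)·(r - 11).
Eigenvalues: -7, 3, 11.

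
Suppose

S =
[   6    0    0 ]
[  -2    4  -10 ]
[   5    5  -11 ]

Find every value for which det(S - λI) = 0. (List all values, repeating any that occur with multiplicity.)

Set up det(lambda·I - S) = 0.
Expanding the 3×3 determinant: p(lambda) = lambda^3 + lambda^2 - 36·lambda - 36.
Since p(-6) = 0, lambda = -6 is a root.
Factor out (lambda + 6): p(lambda) = (lambda + 6)·(lambda^2 - 5·lambda - 6).
The quadratic factors as (lambda + 1)·(lambda - 6).
Eigenvalues: -6, -1, 6.

-6, -1, 6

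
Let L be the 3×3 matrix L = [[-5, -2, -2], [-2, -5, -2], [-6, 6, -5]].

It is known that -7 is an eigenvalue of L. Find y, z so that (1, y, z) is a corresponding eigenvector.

We need (L + 7I)v = 0.
L + 7I = [[2, -2, -2], [-2, 2, -2], [-6, 6, 2]].
Row 1: (2)·1 + (-2)·y + (-2)·z = 0
Row 2: (-2)·1 + (2)·y + (-2)·z = 0
Row 3: (-6)·1 + (6)·y + (2)·z = 0
Solving gives y = 1, z = 0.
Check: L·(1, 1, 0) = (-7, -7, 0) = -7·(1, 1, 0).

1, 0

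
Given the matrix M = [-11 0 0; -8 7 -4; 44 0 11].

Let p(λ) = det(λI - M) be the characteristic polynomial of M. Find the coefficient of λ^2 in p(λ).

-7

The coefficient of λ^2 of det(λI - M) is −trace(M).
trace(M) = (-11) + (7) + (11) = 7, so the coefficient is -7.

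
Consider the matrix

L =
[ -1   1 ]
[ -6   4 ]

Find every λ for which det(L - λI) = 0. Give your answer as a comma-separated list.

det(L - sI) = (-1 - s)(4 - s) - (1)·(-6) = s^2 - 3s + 2.
This factors as (s - 1)·(s - 2) = 0.
Eigenvalues: 1, 2.

1, 2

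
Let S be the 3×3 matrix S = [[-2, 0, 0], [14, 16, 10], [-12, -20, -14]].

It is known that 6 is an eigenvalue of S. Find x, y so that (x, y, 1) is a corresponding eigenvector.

0, -1

We need (S - 6I)v = 0.
S - 6I = [[-8, 0, 0], [14, 10, 10], [-12, -20, -20]].
Row 1: (-8)·x + (0)·y + (0)·1 = 0
Row 2: (14)·x + (10)·y + (10)·1 = 0
Row 3: (-12)·x + (-20)·y + (-20)·1 = 0
Solving gives x = 0, y = -1.
Check: S·(0, -1, 1) = (0, -6, 6) = 6·(0, -1, 1).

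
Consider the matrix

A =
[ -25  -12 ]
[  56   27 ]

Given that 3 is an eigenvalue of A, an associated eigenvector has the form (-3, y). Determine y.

We need (A - 3I)v = 0.
A - 3I = [[-28, -12], [56, 24]].
Row 1: (-28)·-3 + (-12)·y = 0
Row 2: (56)·-3 + (24)·y = 0
Solving gives y = 7.
Check: A·(-3, 7) = (-9, 21) = 3·(-3, 7).

7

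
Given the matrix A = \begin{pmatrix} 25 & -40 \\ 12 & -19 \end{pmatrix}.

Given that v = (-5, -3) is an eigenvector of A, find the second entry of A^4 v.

First find the eigenvalue: Av = (-5, -3) = 1·(-5, -3), so λ = 1.
Then A^4 v = λ^4·v = 1^4·(-5, -3) = 1·(-5, -3) = (-5, -3).

-3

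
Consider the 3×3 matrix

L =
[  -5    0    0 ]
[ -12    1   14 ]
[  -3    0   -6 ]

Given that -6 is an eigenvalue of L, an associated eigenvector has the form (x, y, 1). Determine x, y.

We need (L + 6I)v = 0.
L + 6I = [[1, 0, 0], [-12, 7, 14], [-3, 0, 0]].
Row 1: (1)·x + (0)·y + (0)·1 = 0
Row 2: (-12)·x + (7)·y + (14)·1 = 0
Row 3: (-3)·x + (0)·y + (0)·1 = 0
Solving gives x = 0, y = -2.
Check: L·(0, -2, 1) = (0, 12, -6) = -6·(0, -2, 1).

0, -2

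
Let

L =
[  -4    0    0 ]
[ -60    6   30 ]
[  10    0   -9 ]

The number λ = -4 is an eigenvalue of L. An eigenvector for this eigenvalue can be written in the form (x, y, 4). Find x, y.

2, 0

We need (L + 4I)v = 0.
L + 4I = [[0, 0, 0], [-60, 10, 30], [10, 0, -5]].
Row 1: (0)·x + (0)·y + (0)·4 = 0
Row 2: (-60)·x + (10)·y + (30)·4 = 0
Row 3: (10)·x + (0)·y + (-5)·4 = 0
Solving gives x = 2, y = 0.
Check: L·(2, 0, 4) = (-8, 0, -16) = -4·(2, 0, 4).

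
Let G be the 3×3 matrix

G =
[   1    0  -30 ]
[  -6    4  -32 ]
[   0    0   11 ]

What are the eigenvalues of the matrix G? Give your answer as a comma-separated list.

Compute the characteristic polynomial p(λ) = det(λI - G).
Expanding along the first row, p(λ) = λ^3 - 16λ^2 + 59λ - 44.
Try λ = 4: p(4) = 0, so 4 is a root.
Factor out (λ - 4): p(λ) = (λ - 4)·(λ^2 - 12λ + 11).
The quadratic factors as (λ - 1)·(λ - 11).
Eigenvalues: 1, 4, 11.

1, 4, 11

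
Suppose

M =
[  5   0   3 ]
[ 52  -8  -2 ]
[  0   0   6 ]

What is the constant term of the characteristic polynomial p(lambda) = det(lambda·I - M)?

p(0) = det(0·I − M) = det(−M) = (−1)^3·det(M).
det(M) = -240, so p(0) = 240.

240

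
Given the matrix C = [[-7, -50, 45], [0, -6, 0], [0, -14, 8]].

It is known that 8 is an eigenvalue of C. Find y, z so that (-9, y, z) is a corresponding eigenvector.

0, -3

We need (C - 8I)v = 0.
C - 8I = [[-15, -50, 45], [0, -14, 0], [0, -14, 0]].
Row 1: (-15)·-9 + (-50)·y + (45)·z = 0
Row 2: (0)·-9 + (-14)·y + (0)·z = 0
Row 3: (0)·-9 + (-14)·y + (0)·z = 0
Solving gives y = 0, z = -3.
Check: C·(-9, 0, -3) = (-72, 0, -24) = 8·(-9, 0, -3).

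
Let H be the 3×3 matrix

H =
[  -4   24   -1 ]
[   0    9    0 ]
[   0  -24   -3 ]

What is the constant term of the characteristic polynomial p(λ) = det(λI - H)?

p(0) = det(0·I − H) = det(−H) = (−1)^3·det(H).
det(H) = 108, so p(0) = -108.

-108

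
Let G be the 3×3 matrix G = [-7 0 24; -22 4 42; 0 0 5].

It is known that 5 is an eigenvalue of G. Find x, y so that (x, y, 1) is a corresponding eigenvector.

2, -2

We need (G - 5I)v = 0.
G - 5I = [[-12, 0, 24], [-22, -1, 42], [0, 0, 0]].
Row 1: (-12)·x + (0)·y + (24)·1 = 0
Row 2: (-22)·x + (-1)·y + (42)·1 = 0
Row 3: (0)·x + (0)·y + (0)·1 = 0
Solving gives x = 2, y = -2.
Check: G·(2, -2, 1) = (10, -10, 5) = 5·(2, -2, 1).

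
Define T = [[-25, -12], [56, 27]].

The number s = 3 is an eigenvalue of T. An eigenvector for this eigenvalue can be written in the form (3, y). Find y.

We need (T - 3I)v = 0.
T - 3I = [[-28, -12], [56, 24]].
Row 1: (-28)·3 + (-12)·y = 0
Row 2: (56)·3 + (24)·y = 0
Solving gives y = -7.
Check: T·(3, -7) = (9, -21) = 3·(3, -7).

-7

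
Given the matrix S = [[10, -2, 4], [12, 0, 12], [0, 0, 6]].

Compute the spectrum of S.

4, 6, 6

Compute the characteristic polynomial p(λ) = det(λI - S).
Expanding along the first row, p(λ) = λ^3 - 16λ^2 + 84λ - 144.
Since p(4) = 0, λ = 4 is a root.
Dividing by (λ - 4) leaves λ^2 - 12λ + 36.
The quadratic factor is (λ - 6)^2.
Eigenvalues: 4, 6, 6.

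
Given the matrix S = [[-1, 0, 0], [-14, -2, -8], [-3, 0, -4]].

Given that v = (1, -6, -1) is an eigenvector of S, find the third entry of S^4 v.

First find the eigenvalue: Sv = (-1, 6, 1) = -1·(1, -6, -1), so λ = -1.
Then S^4 v = λ^4·v = (-1)^4·(1, -6, -1) = 1·(1, -6, -1) = (1, -6, -1).

-1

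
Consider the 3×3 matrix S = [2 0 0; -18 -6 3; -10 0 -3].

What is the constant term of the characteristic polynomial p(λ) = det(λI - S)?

-36

p(0) = det(0·I − S) = det(−S) = (−1)^3·det(S).
det(S) = 36, so p(0) = -36.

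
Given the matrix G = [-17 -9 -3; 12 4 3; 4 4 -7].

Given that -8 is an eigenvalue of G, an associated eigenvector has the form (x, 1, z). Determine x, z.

We need (G + 8I)v = 0.
G + 8I = [[-9, -9, -3], [12, 12, 3], [4, 4, 1]].
Row 1: (-9)·x + (-9)·1 + (-3)·z = 0
Row 2: (12)·x + (12)·1 + (3)·z = 0
Row 3: (4)·x + (4)·1 + (1)·z = 0
Solving gives x = -1, z = 0.
Check: G·(-1, 1, 0) = (8, -8, 0) = -8·(-1, 1, 0).

-1, 0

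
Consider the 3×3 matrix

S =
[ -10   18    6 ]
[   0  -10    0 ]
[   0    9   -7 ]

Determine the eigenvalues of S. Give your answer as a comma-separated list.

-10, -10, -7

Compute the characteristic polynomial p(λ) = det(λI - S).
Expanding along the first row, p(λ) = λ^3 + 27λ^2 + 240λ + 700.
Since p(-7) = 0, λ = -7 is a root.
Dividing by (λ + 7) leaves λ^2 + 20λ + 100.
The quadratic factor is (λ + 10)^2.
Eigenvalues: -10, -10, -7.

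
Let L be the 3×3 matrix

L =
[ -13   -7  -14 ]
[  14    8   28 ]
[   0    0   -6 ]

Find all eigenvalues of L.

-6, -6, 1

The characteristic polynomial is p(λ) = det(λI - L).
Expanding along the first row, p(λ) = λ^3 + 11λ^2 + 24λ - 36.
Rational-root test: λ = -6 gives p(-6) = 0.
Dividing by (λ + 6) leaves λ^2 + 5λ - 6.
The quadratic factors as (λ + 6)·(λ - 1).
Eigenvalues: -6, -6, 1.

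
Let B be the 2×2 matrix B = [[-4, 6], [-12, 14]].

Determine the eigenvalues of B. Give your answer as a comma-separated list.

2, 8

det(B - tI) = (-4 - t)(14 - t) - (6)·(-12) = t^2 - 10t + 16.
This factors as (t - 2)·(t - 8) = 0.
Eigenvalues: 2, 8.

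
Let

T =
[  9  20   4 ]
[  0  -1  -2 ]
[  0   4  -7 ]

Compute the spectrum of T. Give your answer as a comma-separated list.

Set up det(rI - T) = 0.
Expanding along the first row, p(r) = r^3 - r^2 - 57r - 135.
Try r = -5: p(-5) = 0, so -5 is a root.
Dividing by (r + 5) leaves r^2 - 6r - 27.
The quadratic factors as (r + 3)·(r - 9).
Eigenvalues: -5, -3, 9.

-5, -3, 9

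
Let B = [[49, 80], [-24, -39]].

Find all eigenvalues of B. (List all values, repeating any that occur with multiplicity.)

det(B - μI) = (49 - μ)(-39 - μ) - (80)·(-24) = μ^2 - 10μ + 9.
This factors as (μ - 1)·(μ - 9) = 0.
Eigenvalues: 1, 9.

1, 9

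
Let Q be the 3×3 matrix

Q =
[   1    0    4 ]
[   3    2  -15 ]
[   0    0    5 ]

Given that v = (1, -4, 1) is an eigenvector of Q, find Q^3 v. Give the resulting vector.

(125, -500, 125)

First find the eigenvalue: Qv = (5, -20, 5) = 5·(1, -4, 1), so λ = 5.
Then Q^3 v = λ^3·v = 5^3·(1, -4, 1) = 125·(1, -4, 1) = (125, -500, 125).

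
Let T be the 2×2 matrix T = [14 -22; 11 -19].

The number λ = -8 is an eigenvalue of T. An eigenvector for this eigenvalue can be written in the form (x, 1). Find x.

We need (T + 8I)v = 0.
T + 8I = [[22, -22], [11, -11]].
Row 1: (22)·x + (-22)·1 = 0
Row 2: (11)·x + (-11)·1 = 0
Solving gives x = 1.
Check: T·(1, 1) = (-8, -8) = -8·(1, 1).

1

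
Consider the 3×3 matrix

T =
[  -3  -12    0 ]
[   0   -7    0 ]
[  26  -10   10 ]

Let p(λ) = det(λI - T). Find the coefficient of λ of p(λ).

p(λ) = λ^3 - 79λ - 210.
The coefficient of λ is -79.

-79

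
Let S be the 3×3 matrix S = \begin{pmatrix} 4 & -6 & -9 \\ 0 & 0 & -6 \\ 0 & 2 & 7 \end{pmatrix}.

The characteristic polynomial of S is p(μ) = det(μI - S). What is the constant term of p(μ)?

p(μ) = μ^3 - 11μ^2 + 40μ - 48.
The constant term is -48.

-48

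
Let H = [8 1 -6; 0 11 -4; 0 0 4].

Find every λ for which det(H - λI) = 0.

H is upper triangular, so its eigenvalues are the diagonal entries.
Diagonal: 8, 11, 4.

4, 8, 11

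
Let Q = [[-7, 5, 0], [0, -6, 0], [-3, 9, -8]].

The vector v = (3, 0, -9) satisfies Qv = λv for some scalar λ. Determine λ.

-7

Compute Qv: Q·(3, 0, -9) = (-21, 0, 63).
Since Qv = λv, compare component 1: -21 = λ·3, so λ = -7.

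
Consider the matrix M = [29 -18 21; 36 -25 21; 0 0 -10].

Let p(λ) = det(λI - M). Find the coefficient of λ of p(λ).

p(λ) = λ^3 + 6λ^2 - 117λ - 770.
The coefficient of λ is -117.

-117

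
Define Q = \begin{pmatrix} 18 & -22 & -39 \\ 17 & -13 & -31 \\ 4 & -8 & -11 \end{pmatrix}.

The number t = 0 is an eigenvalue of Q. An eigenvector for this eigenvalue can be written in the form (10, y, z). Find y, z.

-6, 8

We need (Q)v = 0.
Q = [[18, -22, -39], [17, -13, -31], [4, -8, -11]].
Row 1: (18)·10 + (-22)·y + (-39)·z = 0
Row 2: (17)·10 + (-13)·y + (-31)·z = 0
Row 3: (4)·10 + (-8)·y + (-11)·z = 0
Solving gives y = -6, z = 8.
Check: Q·(10, -6, 8) = (0, 0, 0) = 0·(10, -6, 8).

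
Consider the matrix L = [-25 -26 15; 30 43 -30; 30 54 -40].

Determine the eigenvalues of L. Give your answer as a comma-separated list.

-10, -7, -5

The characteristic polynomial is p(t) = det(tI - L).
Cofactor expansion gives p(t) = t^3 + 22t^2 + 155t + 350.
Rational-root test: t = -5 gives p(-5) = 0.
Factor out (t + 5): p(t) = (t + 5)·(t^2 + 17t + 70).
The quadratic factors as (t + 10)·(t + 7).
Eigenvalues: -10, -7, -5.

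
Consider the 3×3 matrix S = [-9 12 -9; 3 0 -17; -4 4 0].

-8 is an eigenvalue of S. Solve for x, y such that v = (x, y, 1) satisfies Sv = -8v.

We need (S + 8I)v = 0.
S + 8I = [[-1, 12, -9], [3, 8, -17], [-4, 4, 8]].
Row 1: (-1)·x + (12)·y + (-9)·1 = 0
Row 2: (3)·x + (8)·y + (-17)·1 = 0
Row 3: (-4)·x + (4)·y + (8)·1 = 0
Solving gives x = 3, y = 1.
Check: S·(3, 1, 1) = (-24, -8, -8) = -8·(3, 1, 1).

3, 1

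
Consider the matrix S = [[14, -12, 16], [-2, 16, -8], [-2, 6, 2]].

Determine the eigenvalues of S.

10, 10, 12

The characteristic polynomial is p(lambda) = det(lambda·I - S).
Expanding along the first row, p(lambda) = lambda^3 - 32·lambda^2 + 340·lambda - 1200.
Rational-root test: lambda = 10 gives p(10) = 0.
Factor out (lambda - 10): p(lambda) = (lambda - 10)·(lambda^2 - 22·lambda + 120).
The quadratic factors as (lambda - 10)·(lambda - 12).
Eigenvalues: 10, 10, 12.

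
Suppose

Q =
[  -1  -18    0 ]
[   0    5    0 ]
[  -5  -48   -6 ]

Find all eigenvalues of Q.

The characteristic polynomial is p(t) = det(tI - Q).
Expanding the 3×3 determinant: p(t) = t^3 + 2t^2 - 29t - 30.
Try t = 5: p(5) = 0, so 5 is a root.
Dividing by (t - 5) leaves t^2 + 7t + 6.
The quadratic factors as (t + 6)·(t + 1).
Eigenvalues: -6, -1, 5.

-6, -1, 5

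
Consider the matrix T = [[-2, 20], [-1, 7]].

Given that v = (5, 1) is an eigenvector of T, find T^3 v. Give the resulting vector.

(40, 8)

First find the eigenvalue: Tv = (10, 2) = 2·(5, 1), so λ = 2.
Then T^3 v = λ^3·v = 2^3·(5, 1) = 8·(5, 1) = (40, 8).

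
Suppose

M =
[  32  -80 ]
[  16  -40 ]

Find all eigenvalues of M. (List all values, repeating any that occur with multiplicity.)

det(M - tI) = (32 - t)(-40 - t) - (-80)·(16) = t^2 + 8t.
This factors as (t + 8)·t = 0.
Eigenvalues: -8, 0.

-8, 0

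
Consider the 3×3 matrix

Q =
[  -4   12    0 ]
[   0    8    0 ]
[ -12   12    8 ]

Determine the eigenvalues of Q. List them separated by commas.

-4, 8, 8

Set up det(rI - Q) = 0.
Expanding along the first row, p(r) = r^3 - 12r^2 + 256.
Rational-root test: r = -4 gives p(-4) = 0.
Dividing by (r + 4) leaves r^2 - 16r + 64.
The quadratic factor is (r - 8)^2.
Eigenvalues: -4, 8, 8.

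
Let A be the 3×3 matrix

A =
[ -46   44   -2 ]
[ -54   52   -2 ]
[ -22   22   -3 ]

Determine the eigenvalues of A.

-3, -2, 8

Compute the characteristic polynomial p(lambda) = det(lambda·I - A).
Cofactor expansion gives p(lambda) = lambda^3 - 3·lambda^2 - 34·lambda - 48.
Since p(8) = 0, lambda = 8 is a root.
Factor out (lambda - 8): p(lambda) = (lambda - 8)·(lambda^2 + 5·lambda + 6).
The quadratic factors as (lambda + 3)·(lambda + 2).
Eigenvalues: -3, -2, 8.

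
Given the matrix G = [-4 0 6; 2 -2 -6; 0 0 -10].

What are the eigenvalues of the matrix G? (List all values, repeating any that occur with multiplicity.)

-10, -4, -2

Set up det(tI - G) = 0.
Expanding the 3×3 determinant: p(t) = t^3 + 16t^2 + 68t + 80.
Rational-root test: t = -10 gives p(-10) = 0.
Dividing by (t + 10) leaves t^2 + 6t + 8.
The quadratic factors as (t + 4)·(t + 2).
Eigenvalues: -10, -4, -2.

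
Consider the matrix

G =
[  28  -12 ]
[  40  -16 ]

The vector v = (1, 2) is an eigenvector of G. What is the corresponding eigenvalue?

Compute Gv: G·(1, 2) = (4, 8).
Since Gv = λv, compare component 1: 4 = λ·1, so λ = 4.

4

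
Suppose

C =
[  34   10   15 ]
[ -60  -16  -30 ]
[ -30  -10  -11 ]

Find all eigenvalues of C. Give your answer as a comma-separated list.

Compute the characteristic polynomial p(s) = det(sI - C).
Expanding the 3×3 determinant: p(s) = s^3 - 7s^2 + 8s + 16.
Since p(4) = 0, s = 4 is a root.
Dividing by (s - 4) leaves s^2 - 3s - 4.
The quadratic factors as (s + 1)·(s - 4).
Eigenvalues: -1, 4, 4.

-1, 4, 4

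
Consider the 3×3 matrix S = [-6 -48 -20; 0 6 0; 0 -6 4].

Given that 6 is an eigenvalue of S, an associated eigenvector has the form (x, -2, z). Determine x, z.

-2, 6

We need (S - 6I)v = 0.
S - 6I = [[-12, -48, -20], [0, 0, 0], [0, -6, -2]].
Row 1: (-12)·x + (-48)·-2 + (-20)·z = 0
Row 2: (0)·x + (0)·-2 + (0)·z = 0
Row 3: (0)·x + (-6)·-2 + (-2)·z = 0
Solving gives x = -2, z = 6.
Check: S·(-2, -2, 6) = (-12, -12, 36) = 6·(-2, -2, 6).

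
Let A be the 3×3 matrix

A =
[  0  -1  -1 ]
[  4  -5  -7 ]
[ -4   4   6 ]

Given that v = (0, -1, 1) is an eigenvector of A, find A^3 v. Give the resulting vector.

(0, -8, 8)

First find the eigenvalue: Av = (0, -2, 2) = 2·(0, -1, 1), so λ = 2.
Then A^3 v = λ^3·v = 2^3·(0, -1, 1) = 8·(0, -1, 1) = (0, -8, 8).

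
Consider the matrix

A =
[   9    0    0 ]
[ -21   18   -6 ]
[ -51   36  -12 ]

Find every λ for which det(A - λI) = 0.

The characteristic polynomial is p(t) = det(tI - A).
Cofactor expansion gives p(t) = t^3 - 15t^2 + 54t.
Since p(9) = 0, t = 9 is a root.
Factor out (t - 9): p(t) = (t - 9)·(t^2 - 6t).
The quadratic factors as t·(t - 6).
Eigenvalues: 0, 6, 9.

0, 6, 9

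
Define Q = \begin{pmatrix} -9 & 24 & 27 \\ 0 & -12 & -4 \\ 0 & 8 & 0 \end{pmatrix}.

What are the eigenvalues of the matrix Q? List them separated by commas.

Compute the characteristic polynomial p(t) = det(tI - Q).
Cofactor expansion gives p(t) = t^3 + 21t^2 + 140t + 288.
Rational-root test: t = -4 gives p(-4) = 0.
Dividing by (t + 4) leaves t^2 + 17t + 72.
The quadratic factors as (t + 9)·(t + 8).
Eigenvalues: -9, -8, -4.

-9, -8, -4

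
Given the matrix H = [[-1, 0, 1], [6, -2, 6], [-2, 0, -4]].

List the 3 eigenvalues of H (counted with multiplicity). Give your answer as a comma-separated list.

Set up det(rI - H) = 0.
Expanding the 3×3 determinant: p(r) = r^3 + 7r^2 + 16r + 12.
Try r = -3: p(-3) = 0, so -3 is a root.
Dividing by (r + 3) leaves r^2 + 4r + 4.
The quadratic factor is (r + 2)^2.
Eigenvalues: -3, -2, -2.

-3, -2, -2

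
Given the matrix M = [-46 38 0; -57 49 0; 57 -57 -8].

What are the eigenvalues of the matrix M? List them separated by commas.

The characteristic polynomial is p(r) = det(rI - M).
Expanding the 3×3 determinant: p(r) = r^3 + 5r^2 - 112r - 704.
Try r = -8: p(-8) = 0, so -8 is a root.
Dividing by (r + 8) leaves r^2 - 3r - 88.
The quadratic factors as (r + 8)·(r - 11).
Eigenvalues: -8, -8, 11.

-8, -8, 11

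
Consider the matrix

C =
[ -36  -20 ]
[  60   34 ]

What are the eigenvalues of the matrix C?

det(C - μI) = (-36 - μ)(34 - μ) - (-20)·(60) = μ^2 + 2μ - 24.
This factors as (μ + 6)·(μ - 4) = 0.
Eigenvalues: -6, 4.

-6, 4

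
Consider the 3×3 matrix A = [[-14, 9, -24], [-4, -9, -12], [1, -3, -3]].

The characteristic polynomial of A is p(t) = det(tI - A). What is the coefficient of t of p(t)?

p(t) = t^3 + 26t^2 + 219t + 594.
The coefficient of t is 219.

219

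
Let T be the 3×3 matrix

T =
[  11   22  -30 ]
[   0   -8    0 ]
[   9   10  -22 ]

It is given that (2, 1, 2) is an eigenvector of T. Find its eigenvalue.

Compute Tv: T·(2, 1, 2) = (-16, -8, -16).
Since Tv = λv, compare component 1: -16 = λ·2, so λ = -8.

-8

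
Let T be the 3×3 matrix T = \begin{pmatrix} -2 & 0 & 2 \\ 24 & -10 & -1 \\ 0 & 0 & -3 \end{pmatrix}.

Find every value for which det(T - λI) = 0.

Compute the characteristic polynomial p(λ) = det(λI - T).
Expanding along the first row, p(λ) = λ^3 + 15λ^2 + 56λ + 60.
Rational-root test: λ = -2 gives p(-2) = 0.
Dividing by (λ + 2) leaves λ^2 + 13λ + 30.
The quadratic factors as (λ + 10)·(λ + 3).
Eigenvalues: -10, -3, -2.

-10, -3, -2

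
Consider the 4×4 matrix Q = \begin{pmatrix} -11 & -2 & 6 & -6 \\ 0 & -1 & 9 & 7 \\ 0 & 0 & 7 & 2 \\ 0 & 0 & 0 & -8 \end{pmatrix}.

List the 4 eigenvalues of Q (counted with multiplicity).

Q is upper triangular, so its eigenvalues are the diagonal entries.
Diagonal: -11, -1, 7, -8.

-11, -8, -1, 7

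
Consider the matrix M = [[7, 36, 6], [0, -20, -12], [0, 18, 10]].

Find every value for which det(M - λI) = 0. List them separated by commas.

Compute the characteristic polynomial p(lambda) = det(lambda·I - M).
Expanding the 3×3 determinant: p(lambda) = lambda^3 + 3·lambda^2 - 54·lambda - 112.
Since p(7) = 0, lambda = 7 is a root.
Factor out (lambda - 7): p(lambda) = (lambda - 7)·(lambda^2 + 10·lambda + 16).
The quadratic factors as (lambda + 8)·(lambda + 2).
Eigenvalues: -8, -2, 7.

-8, -2, 7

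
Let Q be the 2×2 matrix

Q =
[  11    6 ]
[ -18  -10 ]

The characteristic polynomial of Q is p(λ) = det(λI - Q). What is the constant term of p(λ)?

p(λ) = λ^2 - λ - 2.
The constant term is -2.

-2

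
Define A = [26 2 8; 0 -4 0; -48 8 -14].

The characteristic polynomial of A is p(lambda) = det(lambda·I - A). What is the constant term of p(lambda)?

p(lambda) = lambda^3 - 8·lambda^2 - 28·lambda + 80.
The constant term is 80.

80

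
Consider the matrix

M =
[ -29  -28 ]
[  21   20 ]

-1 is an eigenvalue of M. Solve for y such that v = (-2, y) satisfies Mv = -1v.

We need (M + 1I)v = 0.
M + 1I = [[-28, -28], [21, 21]].
Row 1: (-28)·-2 + (-28)·y = 0
Row 2: (21)·-2 + (21)·y = 0
Solving gives y = 2.
Check: M·(-2, 2) = (2, -2) = -1·(-2, 2).

2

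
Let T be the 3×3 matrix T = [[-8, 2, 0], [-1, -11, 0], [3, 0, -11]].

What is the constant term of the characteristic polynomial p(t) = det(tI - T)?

p(0) = det(0·I − T) = det(−T) = (−1)^3·det(T).
det(T) = -990, so p(0) = 990.

990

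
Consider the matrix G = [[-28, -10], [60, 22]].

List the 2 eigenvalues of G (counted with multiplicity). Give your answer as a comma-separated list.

-8, 2

det(G - rI) = (-28 - r)(22 - r) - (-10)·(60) = r^2 + 6r - 16.
This factors as (r + 8)·(r - 2) = 0.
Eigenvalues: -8, 2.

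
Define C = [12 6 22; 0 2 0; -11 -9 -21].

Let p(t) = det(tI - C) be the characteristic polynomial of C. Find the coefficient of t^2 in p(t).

The coefficient of t^2 of det(tI - C) is −trace(C).
trace(C) = (12) + (2) + (-21) = -7, so the coefficient is 7.

7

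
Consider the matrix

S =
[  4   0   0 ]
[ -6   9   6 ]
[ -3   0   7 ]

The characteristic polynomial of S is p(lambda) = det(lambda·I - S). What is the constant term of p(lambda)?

-252

p(lambda) = lambda^3 - 20·lambda^2 + 127·lambda - 252.
The constant term is -252.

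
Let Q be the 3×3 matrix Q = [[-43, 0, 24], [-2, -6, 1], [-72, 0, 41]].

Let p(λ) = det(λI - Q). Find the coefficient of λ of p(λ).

p(λ) = λ^3 + 8λ^2 - 23λ - 210.
The coefficient of λ is -23.

-23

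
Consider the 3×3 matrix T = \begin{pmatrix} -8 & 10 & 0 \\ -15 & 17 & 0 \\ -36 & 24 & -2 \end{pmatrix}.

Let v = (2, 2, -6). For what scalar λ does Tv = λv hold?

2

Compute Tv: T·(2, 2, -6) = (4, 4, -12).
Since Tv = λv, compare component 1: 4 = λ·2, so λ = 2.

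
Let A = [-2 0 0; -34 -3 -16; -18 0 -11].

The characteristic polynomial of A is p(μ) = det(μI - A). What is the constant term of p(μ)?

p(μ) = μ^3 + 16μ^2 + 61μ + 66.
The constant term is 66.

66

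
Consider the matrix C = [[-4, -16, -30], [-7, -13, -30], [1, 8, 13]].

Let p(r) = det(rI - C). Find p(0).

p(0) = det(0·I − C) = det(−C) = (−1)^3·det(C).
det(C) = 30, so p(0) = -30.

-30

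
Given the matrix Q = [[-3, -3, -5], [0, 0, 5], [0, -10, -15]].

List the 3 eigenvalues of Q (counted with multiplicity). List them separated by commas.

The characteristic polynomial is p(μ) = det(μI - Q).
Expanding along the first row, p(μ) = μ^3 + 18μ^2 + 95μ + 150.
Since p(-5) = 0, μ = -5 is a root.
Dividing by (μ + 5) leaves μ^2 + 13μ + 30.
The quadratic factors as (μ + 10)·(μ + 3).
Eigenvalues: -10, -5, -3.

-10, -5, -3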